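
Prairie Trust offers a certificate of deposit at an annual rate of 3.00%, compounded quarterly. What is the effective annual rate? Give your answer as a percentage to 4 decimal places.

3.0339%

EAR = (1 + 0.0300/4)^4 − 1.
= 1.030339 − 1 = 3.0339%.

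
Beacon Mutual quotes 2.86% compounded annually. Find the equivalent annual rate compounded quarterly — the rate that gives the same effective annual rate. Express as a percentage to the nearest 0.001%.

2.830%

Compounded annually, EAR = nominal = 0.028600.
Solve (1 + r/4)^4 = 1.028600: r/4 = 1.028600^(1/4) − 1 = 0.007075, so r = 0.028298 = 2.830%.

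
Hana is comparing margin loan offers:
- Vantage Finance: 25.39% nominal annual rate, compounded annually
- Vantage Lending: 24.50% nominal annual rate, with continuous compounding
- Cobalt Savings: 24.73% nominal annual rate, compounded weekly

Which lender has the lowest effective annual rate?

Vantage Finance

Vantage Finance: compounded annually, EAR = 25.390%
Vantage Lending: e^0.2450 − 1 = 27.762%
Cobalt Savings: (1 + 0.2473/52)^52 − 1 = 27.981%
The lowest effective annual rate is Vantage Finance at 25.390%.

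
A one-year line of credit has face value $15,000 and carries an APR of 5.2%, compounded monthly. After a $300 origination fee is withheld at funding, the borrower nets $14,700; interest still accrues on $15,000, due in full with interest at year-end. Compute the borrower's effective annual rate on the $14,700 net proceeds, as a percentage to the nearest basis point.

Amount owed after one year: 15,000 × (1 + 0.052/12)^12 = 15,000 × 1.053257 = $15,798.86.
Effective rate on net proceeds: 15,798.86 / 14,700 − 1 = 0.074752 = 7.48%.

7.48%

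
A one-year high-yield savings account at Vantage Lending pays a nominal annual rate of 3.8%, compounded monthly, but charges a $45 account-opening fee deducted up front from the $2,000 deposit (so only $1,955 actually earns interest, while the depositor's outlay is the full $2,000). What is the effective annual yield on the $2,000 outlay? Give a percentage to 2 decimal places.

1.53%

Value after one year: 1,955 × (1 + 0.038/12)^12 = 1,955 × 1.038669 = $2,030.60.
Effective yield on the $2,000 outlay: 2,030.60 / 2,000 − 1 = 0.015299 = 1.53%.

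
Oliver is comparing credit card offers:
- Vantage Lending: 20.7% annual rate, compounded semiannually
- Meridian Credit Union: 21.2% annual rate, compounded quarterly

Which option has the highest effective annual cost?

Vantage Lending: (1 + 0.207/2)^2 − 1 = 21.771%
Meridian Credit Union: (1 + 0.212/4)^4 − 1 = 22.946%
The highest effective annual rate is Meridian Credit Union at 22.946%.

Meridian Credit Union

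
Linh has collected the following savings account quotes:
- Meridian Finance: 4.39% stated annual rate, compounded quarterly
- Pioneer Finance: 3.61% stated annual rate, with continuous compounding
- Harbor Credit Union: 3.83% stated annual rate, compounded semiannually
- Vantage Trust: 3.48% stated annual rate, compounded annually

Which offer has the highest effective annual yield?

Meridian Finance: (1 + 0.0439/4)^4 − 1 = 4.463%
Pioneer Finance: e^0.0361 − 1 = 3.676%
Harbor Credit Union: (1 + 0.0383/2)^2 − 1 = 3.867%
Vantage Trust: compounded annually, EAR = 3.480%
The highest effective annual rate is Meridian Finance at 4.463%.

Meridian Finance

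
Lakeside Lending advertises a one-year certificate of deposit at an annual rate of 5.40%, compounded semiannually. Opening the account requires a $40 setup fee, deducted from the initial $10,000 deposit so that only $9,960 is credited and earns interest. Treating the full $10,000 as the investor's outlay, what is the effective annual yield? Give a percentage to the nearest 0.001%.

5.051%

Value after one year: 9,960 × (1 + 0.0540/2)^2 = 9,960 × 1.054729 = $10,505.10.
Effective yield on the $10,000 outlay: 10,505.10 / 10,000 − 1 = 0.050510 = 5.051%.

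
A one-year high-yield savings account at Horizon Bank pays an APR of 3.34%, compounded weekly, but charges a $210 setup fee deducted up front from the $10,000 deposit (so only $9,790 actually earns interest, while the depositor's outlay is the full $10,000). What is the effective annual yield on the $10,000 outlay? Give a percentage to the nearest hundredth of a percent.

Value after one year: 9,790 × (1 + 0.0334/52)^52 = 9,790 × 1.033953 = $10,122.40.
Effective yield on the $10,000 outlay: 10,122.40 / 10,000 − 1 = 0.012240 = 1.22%.

1.22%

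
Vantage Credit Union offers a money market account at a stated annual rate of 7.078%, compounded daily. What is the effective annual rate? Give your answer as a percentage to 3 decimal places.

7.334%

EAR = (1 + 0.07078/365)^365 − 1.
= 1.073338 − 1 = 7.334%.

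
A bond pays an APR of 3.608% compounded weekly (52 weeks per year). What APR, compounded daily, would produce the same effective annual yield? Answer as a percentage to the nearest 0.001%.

3.607%

EAR = (1 + 0.03608/52)^52 − 1 = 0.036726.
Solve (1 + r/365)^365 = 1.036726: r/365 = 1.036726^(1/365) − 1 = 0.000099, so r = 0.036069 = 3.607%.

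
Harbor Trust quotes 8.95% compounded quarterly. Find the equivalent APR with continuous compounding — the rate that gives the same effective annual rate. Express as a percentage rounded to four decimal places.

8.8513%

EAR = (1 + 0.0895/4)^4 − 1 = 0.092549.
Equivalent continuous rate: r = ln(1 + 0.092549) = 0.088513 = 8.8513%.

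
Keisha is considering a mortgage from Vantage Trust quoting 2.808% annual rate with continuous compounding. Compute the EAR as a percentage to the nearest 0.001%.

2.848%

With continuous compounding, EAR = e^0.02808 − 1.
e^0.02808 = 1.028478, so EAR = 0.028478 = 2.848%.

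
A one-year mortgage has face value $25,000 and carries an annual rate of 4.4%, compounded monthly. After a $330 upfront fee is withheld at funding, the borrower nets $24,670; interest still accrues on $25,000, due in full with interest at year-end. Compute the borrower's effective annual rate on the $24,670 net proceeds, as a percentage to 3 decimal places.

5.888%

Amount owed after one year: 25,000 × (1 + 0.044/12)^12 = 25,000 × 1.044898 = $26,122.46.
Effective rate on net proceeds: 26,122.46 / 24,670 − 1 = 0.058875 = 5.888%.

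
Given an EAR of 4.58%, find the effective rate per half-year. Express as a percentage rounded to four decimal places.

The per-half-year rate i satisfies (1 + i)^2 = 1 + 0.0458.
i = 1.0458^(1/2) − 1 = 0.0226436 = 2.2644%.

2.2644%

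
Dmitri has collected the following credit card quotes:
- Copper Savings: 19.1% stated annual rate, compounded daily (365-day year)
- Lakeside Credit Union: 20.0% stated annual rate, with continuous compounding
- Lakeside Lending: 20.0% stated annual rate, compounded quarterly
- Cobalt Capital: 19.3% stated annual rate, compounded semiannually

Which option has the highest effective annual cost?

Lakeside Credit Union

Copper Savings: (1 + 0.191/365)^365 − 1 = 21.040%
Lakeside Credit Union: e^0.200 − 1 = 22.140%
Lakeside Lending: (1 + 0.200/4)^4 − 1 = 21.551%
Cobalt Capital: (1 + 0.193/2)^2 − 1 = 20.231%
The highest effective annual rate is Lakeside Credit Union at 22.140%.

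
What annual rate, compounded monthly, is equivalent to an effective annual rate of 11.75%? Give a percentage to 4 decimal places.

11.1610%

(1 + r/12)^12 − 1 = 0.1175, so 1 + r/12 = 1.1175^(1/12).
r/12 = 0.009301, so r = 0.111610 = 11.1610%.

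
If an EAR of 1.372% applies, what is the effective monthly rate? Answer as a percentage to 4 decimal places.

0.1136%

The per-month rate i satisfies (1 + i)^12 = 1 + 0.01372.
i = 1.01372^(1/12) − 1 = 0.0011362 = 0.1136%.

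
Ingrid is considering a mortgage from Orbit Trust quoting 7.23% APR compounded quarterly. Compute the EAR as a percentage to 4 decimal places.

EAR = (1 + 0.0723/4)^4 − 1.
= 1.074284 − 1 = 7.4284%.

7.4284%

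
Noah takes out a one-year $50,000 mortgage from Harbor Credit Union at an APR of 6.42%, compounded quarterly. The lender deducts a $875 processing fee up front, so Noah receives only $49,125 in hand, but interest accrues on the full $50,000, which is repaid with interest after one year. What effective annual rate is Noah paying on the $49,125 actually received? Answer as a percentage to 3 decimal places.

8.475%

Amount owed after one year: 50,000 × (1 + 0.0642/4)^4 = 50,000 × 1.065762 = $53,288.11.
Effective rate on net proceeds: 53,288.11 / 49,125 − 1 = 0.084745 = 8.475%.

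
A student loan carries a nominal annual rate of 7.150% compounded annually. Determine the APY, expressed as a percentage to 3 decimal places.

7.150%

Annual compounding means the effective rate equals the nominal rate: 7.150%.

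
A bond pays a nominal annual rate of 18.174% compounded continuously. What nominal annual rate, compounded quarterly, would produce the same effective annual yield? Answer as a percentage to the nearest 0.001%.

18.593%

EAR under continuous compounding: e^0.18174 − 1 = 0.199302.
Solve (1 + r/4)^4 = 1.199302: r/4 = 1.199302^(1/4) − 1 = 0.046483, so r = 0.185932 = 18.593%.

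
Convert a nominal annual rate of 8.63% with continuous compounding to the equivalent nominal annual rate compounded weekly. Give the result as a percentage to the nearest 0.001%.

EAR under continuous compounding: e^0.0863 − 1 = 0.090133.
Solve (1 + r/52)^52 = 1.090133: r/52 = 1.090133^(1/52) − 1 = 0.001661, so r = 0.086372 = 8.637%.

8.637%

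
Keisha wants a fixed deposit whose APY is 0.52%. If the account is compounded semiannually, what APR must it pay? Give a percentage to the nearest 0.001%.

(1 + r/2)^2 − 1 = 0.0052, so 1 + r/2 = 1.0052^(1/2).
r/2 = 0.002597, so r = 0.005193 = 0.519%.

0.519%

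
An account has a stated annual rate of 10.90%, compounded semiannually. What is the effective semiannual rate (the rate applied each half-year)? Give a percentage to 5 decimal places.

With a nominal annual rate compounded semiannually, the periodic rate is the nominal rate divided by 2.
i = 0.1090 / 2 = 0.0545000 = 5.45000%.

5.45000%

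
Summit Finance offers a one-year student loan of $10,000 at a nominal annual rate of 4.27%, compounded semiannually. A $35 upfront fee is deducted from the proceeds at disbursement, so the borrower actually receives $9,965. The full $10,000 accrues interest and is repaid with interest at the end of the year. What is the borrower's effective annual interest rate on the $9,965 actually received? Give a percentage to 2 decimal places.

4.68%

Amount owed after one year: 10,000 × (1 + 0.0427/2)^2 = 10,000 × 1.043156 = $10,431.56.
Effective rate on net proceeds: 10,431.56 / 9,965 − 1 = 0.046820 = 4.68%.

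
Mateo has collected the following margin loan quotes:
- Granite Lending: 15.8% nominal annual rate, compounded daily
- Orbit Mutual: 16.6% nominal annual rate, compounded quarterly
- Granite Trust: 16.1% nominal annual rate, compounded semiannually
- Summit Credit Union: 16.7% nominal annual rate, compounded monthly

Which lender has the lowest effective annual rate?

Granite Lending: (1 + 0.158/365)^365 − 1 = 17.113%
Orbit Mutual: (1 + 0.166/4)^4 − 1 = 17.662%
Granite Trust: (1 + 0.161/2)^2 − 1 = 16.748%
Summit Credit Union: (1 + 0.167/12)^12 − 1 = 18.039%
The lowest effective annual rate is Granite Trust at 16.748%.

Granite Trust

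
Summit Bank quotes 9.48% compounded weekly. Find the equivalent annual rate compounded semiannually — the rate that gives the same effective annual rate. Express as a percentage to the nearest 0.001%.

9.699%

EAR = (1 + 0.0948/52)^52 − 1 = 0.099344.
Solve (1 + r/2)^2 = 1.099344: r/2 = 1.099344^(1/2) − 1 = 0.048496, so r = 0.096992 = 9.699%.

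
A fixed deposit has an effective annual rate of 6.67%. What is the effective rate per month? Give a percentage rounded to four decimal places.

0.5395%

The per-month rate i satisfies (1 + i)^12 = 1 + 0.0667.
i = 1.0667^(1/12) − 1 = 0.0053953 = 0.5395%.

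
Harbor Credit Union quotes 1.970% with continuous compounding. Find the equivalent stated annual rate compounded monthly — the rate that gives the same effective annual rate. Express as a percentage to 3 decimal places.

1.972%

EAR under continuous compounding: e^0.01970 − 1 = 0.019895.
Solve (1 + r/12)^12 = 1.019895: r/12 = 1.019895^(1/12) − 1 = 0.001643, so r = 0.019716 = 1.972%.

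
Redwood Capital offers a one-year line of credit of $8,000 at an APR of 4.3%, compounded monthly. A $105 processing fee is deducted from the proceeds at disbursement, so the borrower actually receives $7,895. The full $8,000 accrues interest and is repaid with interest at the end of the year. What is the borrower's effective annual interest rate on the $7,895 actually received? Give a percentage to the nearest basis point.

5.77%

Amount owed after one year: 8,000 × (1 + 0.043/12)^12 = 8,000 × 1.043858 = $8,350.86.
Effective rate on net proceeds: 8,350.86 / 7,895 − 1 = 0.057741 = 5.77%.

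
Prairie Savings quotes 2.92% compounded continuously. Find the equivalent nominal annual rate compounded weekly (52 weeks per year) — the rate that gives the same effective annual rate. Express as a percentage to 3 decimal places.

EAR under continuous compounding: e^0.0292 − 1 = 0.029630.
Solve (1 + r/52)^52 = 1.029630: r/52 = 1.029630^(1/52) − 1 = 0.000562, so r = 0.029208 = 2.921%.

2.921%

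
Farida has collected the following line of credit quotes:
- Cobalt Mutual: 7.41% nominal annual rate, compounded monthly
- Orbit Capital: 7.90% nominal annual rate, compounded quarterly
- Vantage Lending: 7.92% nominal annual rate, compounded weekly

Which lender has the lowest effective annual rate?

Cobalt Mutual: (1 + 0.0741/12)^12 − 1 = 7.667%
Orbit Capital: (1 + 0.0790/4)^4 − 1 = 8.137%
Vantage Lending: (1 + 0.0792/52)^52 − 1 = 8.236%
The lowest effective annual rate is Cobalt Mutual at 7.667%.

Cobalt Mutual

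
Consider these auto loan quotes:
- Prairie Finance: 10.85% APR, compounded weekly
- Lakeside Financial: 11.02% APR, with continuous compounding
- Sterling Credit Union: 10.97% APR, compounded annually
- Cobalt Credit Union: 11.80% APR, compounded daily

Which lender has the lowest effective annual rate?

Prairie Finance: (1 + 0.1085/52)^52 − 1 = 11.448%
Lakeside Financial: e^0.1102 − 1 = 11.650%
Sterling Credit Union: compounded annually, EAR = 10.970%
Cobalt Credit Union: (1 + 0.1180/365)^365 − 1 = 12.522%
The lowest effective annual rate is Sterling Credit Union at 10.970%.

Sterling Credit Union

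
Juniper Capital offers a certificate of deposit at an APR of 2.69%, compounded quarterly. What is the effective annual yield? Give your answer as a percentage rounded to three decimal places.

EAR = (1 + 0.0269/4)^4 − 1.
= (1 + 0.006725)^4 − 1 = 1.027173 − 1 = 2.717%.

2.717%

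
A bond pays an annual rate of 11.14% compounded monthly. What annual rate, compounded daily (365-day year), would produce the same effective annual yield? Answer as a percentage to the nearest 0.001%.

11.090%

EAR = (1 + 0.1114/12)^12 − 1 = 0.117268.
Solve (1 + r/365)^365 = 1.117268: r/365 = 1.117268^(1/365) − 1 = 0.000304, so r = 0.110903 = 11.090%.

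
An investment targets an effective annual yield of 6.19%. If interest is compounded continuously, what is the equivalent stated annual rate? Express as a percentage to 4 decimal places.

Continuous: nominal r satisfies e^r − 1 = 0.0619.
r = ln(1 + 0.0619) = ln(1.0619) = 0.060060 = 6.0060%.

6.0060%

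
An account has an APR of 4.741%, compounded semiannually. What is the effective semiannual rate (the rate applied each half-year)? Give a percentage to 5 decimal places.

2.37050%

With a nominal annual rate compounded semiannually, the periodic rate is the nominal rate divided by 2.
i = 0.04741 / 2 = 0.0237050 = 2.37050%.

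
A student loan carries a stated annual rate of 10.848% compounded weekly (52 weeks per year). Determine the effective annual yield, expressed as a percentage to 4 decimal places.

EAR = (1 + 0.10848/52)^52 − 1.
= (1 + 0.002086)^52 − 1 = 1.114457 − 1 = 11.4457%.

11.4457%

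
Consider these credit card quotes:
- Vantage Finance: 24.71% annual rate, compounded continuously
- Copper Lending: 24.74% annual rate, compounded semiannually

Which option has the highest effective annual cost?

Vantage Finance

Vantage Finance: e^0.2471 − 1 = 28.031%
Copper Lending: (1 + 0.2474/2)^2 − 1 = 26.270%
The highest effective annual rate is Vantage Finance at 28.031%.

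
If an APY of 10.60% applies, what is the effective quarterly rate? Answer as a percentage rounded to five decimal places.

The per-quarter rate i satisfies (1 + i)^4 = 1 + 0.1060.
i = 1.1060^(1/4) − 1 = 0.0255074 = 2.55074%.

2.55074%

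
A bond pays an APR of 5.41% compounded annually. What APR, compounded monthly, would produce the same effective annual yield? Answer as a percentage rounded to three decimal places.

5.280%

Compounded annually, EAR = nominal = 0.054100.
Solve (1 + r/12)^12 = 1.054100: r/12 = 1.054100^(1/12) − 1 = 0.004400, so r = 0.052803 = 5.280%.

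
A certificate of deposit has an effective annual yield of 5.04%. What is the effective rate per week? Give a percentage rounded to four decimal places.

0.0946%

The per-week rate i satisfies (1 + i)^52 = 1 + 0.0504.
i = 1.0504^(1/52) − 1 = 0.0009460 = 0.0946%.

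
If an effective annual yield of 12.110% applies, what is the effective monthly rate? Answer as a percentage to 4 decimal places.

0.9571%

The per-month rate i satisfies (1 + i)^12 = 1 + 0.12110.
i = 1.12110^(1/12) − 1 = 0.0095714 = 0.9571%.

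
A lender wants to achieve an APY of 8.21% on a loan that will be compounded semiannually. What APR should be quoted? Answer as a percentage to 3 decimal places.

8.048%

(1 + r/2)^2 − 1 = 0.0821, so 1 + r/2 = 1.0821^(1/2).
r/2 = 0.040240, so r = 0.080481 = 8.048%.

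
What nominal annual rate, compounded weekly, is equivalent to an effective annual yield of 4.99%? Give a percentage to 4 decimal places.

(1 + r/52)^52 − 1 = 0.0499, so 1 + r/52 = 1.0499^(1/52).
r/52 = 0.000937, so r = 0.048718 = 4.8718%.

4.8718%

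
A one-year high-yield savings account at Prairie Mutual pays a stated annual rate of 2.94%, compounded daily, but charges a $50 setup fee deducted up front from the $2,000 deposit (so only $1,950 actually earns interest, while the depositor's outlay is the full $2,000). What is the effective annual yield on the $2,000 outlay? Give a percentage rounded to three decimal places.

0.409%

Value after one year: 1,950 × (1 + 0.0294/365)^365 = 1,950 × 1.029835 = $2,008.18.
Effective yield on the $2,000 outlay: 2,008.18 / 2,000 − 1 = 0.004089 = 0.409%.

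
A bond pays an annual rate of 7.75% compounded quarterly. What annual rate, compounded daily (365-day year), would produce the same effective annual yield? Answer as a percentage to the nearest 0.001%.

7.677%

EAR = (1 + 0.0775/4)^4 − 1 = 0.079782.
Solve (1 + r/365)^365 = 1.079782: r/365 = 1.079782^(1/365) − 1 = 0.000210, so r = 0.076767 = 7.677%.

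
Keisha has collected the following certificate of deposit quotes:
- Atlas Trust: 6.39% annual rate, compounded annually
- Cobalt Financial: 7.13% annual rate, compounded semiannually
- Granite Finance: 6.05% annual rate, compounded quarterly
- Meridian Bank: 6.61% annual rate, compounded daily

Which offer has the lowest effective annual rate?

Granite Finance

Atlas Trust: compounded annually, EAR = 6.390%
Cobalt Financial: (1 + 0.0713/2)^2 − 1 = 7.257%
Granite Finance: (1 + 0.0605/4)^4 − 1 = 6.189%
Meridian Bank: (1 + 0.0661/365)^365 − 1 = 6.833%
The lowest effective annual rate is Granite Finance at 6.189%.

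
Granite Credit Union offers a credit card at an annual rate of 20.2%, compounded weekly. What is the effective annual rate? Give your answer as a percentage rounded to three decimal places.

EAR = (1 + 0.202/52)^52 − 1.
= (1 + 0.003885)^52 − 1 = 1.223369 − 1 = 22.337%.

22.337%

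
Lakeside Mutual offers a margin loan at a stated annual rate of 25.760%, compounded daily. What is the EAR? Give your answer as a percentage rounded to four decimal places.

EAR = (1 + 0.25760/365)^365 − 1.
= (1 + 0.000706)^365 − 1 = 1.293704 − 1 = 29.3704%.

29.3704%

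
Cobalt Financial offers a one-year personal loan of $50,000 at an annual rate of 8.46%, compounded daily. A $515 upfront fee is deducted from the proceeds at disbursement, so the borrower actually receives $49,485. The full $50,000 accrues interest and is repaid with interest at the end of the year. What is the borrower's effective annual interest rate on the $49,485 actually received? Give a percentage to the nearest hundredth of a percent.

9.96%

Amount owed after one year: 50,000 × (1 + 0.0846/365)^365 = 50,000 × 1.088271 = $54,413.55.
Effective rate on net proceeds: 54,413.55 / 49,485 − 1 = 0.099597 = 9.96%.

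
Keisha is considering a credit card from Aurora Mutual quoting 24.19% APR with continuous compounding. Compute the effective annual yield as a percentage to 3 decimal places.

27.367%

With continuous compounding, EAR = e^0.2419 − 1.
e^0.2419 = 1.273667, so EAR = 0.273667 = 27.367%.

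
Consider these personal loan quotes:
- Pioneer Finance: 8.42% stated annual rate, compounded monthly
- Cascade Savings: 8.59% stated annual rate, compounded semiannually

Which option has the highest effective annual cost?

Cascade Savings

Pioneer Finance: (1 + 0.0842/12)^12 − 1 = 8.753%
Cascade Savings: (1 + 0.0859/2)^2 − 1 = 8.774%
The highest effective annual rate is Cascade Savings at 8.774%.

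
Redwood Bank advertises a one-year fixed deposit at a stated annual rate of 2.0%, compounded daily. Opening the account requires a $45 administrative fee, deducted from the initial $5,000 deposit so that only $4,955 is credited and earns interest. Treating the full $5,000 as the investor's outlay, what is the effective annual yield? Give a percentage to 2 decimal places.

Value after one year: 4,955 × (1 + 0.020/365)^365 = 4,955 × 1.020201 = $5,055.09.
Effective yield on the $5,000 outlay: 5,055.09 / 5,000 − 1 = 0.011019 = 1.10%.

1.10%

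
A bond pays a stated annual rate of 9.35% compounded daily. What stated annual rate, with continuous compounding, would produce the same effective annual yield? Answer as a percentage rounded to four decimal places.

9.3488%

EAR = (1 + 0.0935/365)^365 − 1 = 0.097997.
Equivalent continuous rate: r = ln(1 + 0.097997) = 0.093488 = 9.3488%.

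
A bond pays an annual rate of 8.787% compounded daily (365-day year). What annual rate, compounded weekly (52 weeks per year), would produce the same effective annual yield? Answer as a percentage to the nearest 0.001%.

EAR = (1 + 0.08787/365)^365 − 1 = 0.091835.
Solve (1 + r/52)^52 = 1.091835: r/52 = 1.091835^(1/52) − 1 = 0.001691, so r = 0.087934 = 8.793%.

8.793%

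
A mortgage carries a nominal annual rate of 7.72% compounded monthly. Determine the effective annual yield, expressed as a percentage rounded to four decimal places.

7.9991%

EAR = (1 + 0.0772/12)^12 − 1.
= 1.079991 − 1 = 7.9991%.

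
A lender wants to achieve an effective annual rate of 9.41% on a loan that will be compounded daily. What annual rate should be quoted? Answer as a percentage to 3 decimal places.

8.994%

(1 + r/365)^365 − 1 = 0.0941, so 1 + r/365 = 1.0941^(1/365).
r/365 = 0.000246, so r = 0.089943 = 8.994%.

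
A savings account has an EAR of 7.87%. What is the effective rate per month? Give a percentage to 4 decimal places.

0.6333%

The per-month rate i satisfies (1 + i)^12 = 1 + 0.0787.
i = 1.0787^(1/12) − 1 = 0.0063330 = 0.6333%.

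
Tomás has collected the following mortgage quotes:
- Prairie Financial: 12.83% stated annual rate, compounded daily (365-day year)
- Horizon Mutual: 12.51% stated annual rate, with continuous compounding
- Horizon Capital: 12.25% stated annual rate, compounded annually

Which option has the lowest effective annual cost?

Prairie Financial: (1 + 0.1283/365)^365 − 1 = 13.687%
Horizon Mutual: e^0.1251 − 1 = 13.326%
Horizon Capital: compounded annually, EAR = 12.250%
The lowest effective annual rate is Horizon Capital at 12.250%.

Horizon Capital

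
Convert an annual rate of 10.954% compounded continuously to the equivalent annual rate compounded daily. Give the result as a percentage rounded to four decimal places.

10.9556%

EAR under continuous compounding: e^0.10954 − 1 = 0.115765.
Solve (1 + r/365)^365 = 1.115765: r/365 = 1.115765^(1/365) − 1 = 0.000300, so r = 0.109556 = 10.9556%.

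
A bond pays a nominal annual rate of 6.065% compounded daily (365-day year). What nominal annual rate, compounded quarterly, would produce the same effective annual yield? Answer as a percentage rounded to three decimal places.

EAR = (1 + 0.06065/365)^365 − 1 = 0.062522.
Solve (1 + r/4)^4 = 1.062522: r/4 = 1.062522^(1/4) − 1 = 0.015277, so r = 0.061107 = 6.111%.

6.111%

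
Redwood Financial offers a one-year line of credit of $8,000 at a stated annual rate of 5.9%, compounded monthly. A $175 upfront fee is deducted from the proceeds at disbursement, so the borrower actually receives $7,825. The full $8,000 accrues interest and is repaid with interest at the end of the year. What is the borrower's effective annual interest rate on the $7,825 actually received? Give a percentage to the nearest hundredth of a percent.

8.43%

Amount owed after one year: 8,000 × (1 + 0.059/12)^12 = 8,000 × 1.060622 = $8,484.98.
Effective rate on net proceeds: 8,484.98 / 7,825 − 1 = 0.084342 = 8.43%.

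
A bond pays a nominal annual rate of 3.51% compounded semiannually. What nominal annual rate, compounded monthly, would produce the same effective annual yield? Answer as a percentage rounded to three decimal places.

3.485%

EAR = (1 + 0.0351/2)^2 − 1 = 0.035408.
Solve (1 + r/12)^12 = 1.035408: r/12 = 1.035408^(1/12) − 1 = 0.002904, so r = 0.034846 = 3.485%.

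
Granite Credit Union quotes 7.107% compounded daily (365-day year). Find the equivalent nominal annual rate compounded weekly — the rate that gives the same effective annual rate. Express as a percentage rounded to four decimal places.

7.1112%

EAR = (1 + 0.07107/365)^365 − 1 = 0.073649.
Solve (1 + r/52)^52 = 1.073649: r/52 = 1.073649^(1/52) − 1 = 0.001368, so r = 0.071112 = 7.1112%.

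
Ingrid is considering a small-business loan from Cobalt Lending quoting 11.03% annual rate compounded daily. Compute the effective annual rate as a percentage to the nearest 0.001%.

11.659%

EAR = (1 + 0.1103/365)^365 − 1.
= (1 + 0.000302)^365 − 1 = 1.116594 − 1 = 11.659%.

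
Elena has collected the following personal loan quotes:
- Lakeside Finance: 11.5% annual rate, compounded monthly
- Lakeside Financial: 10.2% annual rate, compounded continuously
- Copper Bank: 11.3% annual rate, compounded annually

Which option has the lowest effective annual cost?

Lakeside Finance: (1 + 0.115/12)^12 − 1 = 12.126%
Lakeside Financial: e^0.102 − 1 = 10.738%
Copper Bank: compounded annually, EAR = 11.300%
The lowest effective annual rate is Lakeside Financial at 10.738%.

Lakeside Financial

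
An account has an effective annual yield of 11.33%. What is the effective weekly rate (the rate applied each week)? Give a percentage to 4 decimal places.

The per-week rate i satisfies (1 + i)^52 = 1 + 0.1133.
i = 1.1133^(1/52) − 1 = 0.0020661 = 0.2066%.

0.2066%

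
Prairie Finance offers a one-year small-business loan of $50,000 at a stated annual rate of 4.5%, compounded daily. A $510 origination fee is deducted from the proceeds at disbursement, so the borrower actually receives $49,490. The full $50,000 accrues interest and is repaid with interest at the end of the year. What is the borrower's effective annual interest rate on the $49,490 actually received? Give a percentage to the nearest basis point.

5.68%

Amount owed after one year: 50,000 × (1 + 0.045/365)^365 = 50,000 × 1.046025 = $52,301.25.
Effective rate on net proceeds: 52,301.25 / 49,490 − 1 = 0.056804 = 5.68%.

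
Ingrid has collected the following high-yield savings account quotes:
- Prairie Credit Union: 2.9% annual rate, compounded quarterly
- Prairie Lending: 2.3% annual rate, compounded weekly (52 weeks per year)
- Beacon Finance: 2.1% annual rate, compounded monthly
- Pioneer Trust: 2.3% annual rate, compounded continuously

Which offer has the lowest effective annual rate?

Beacon Finance

Prairie Credit Union: (1 + 0.029/4)^4 − 1 = 2.932%
Prairie Lending: (1 + 0.023/52)^52 − 1 = 2.326%
Beacon Finance: (1 + 0.021/12)^12 − 1 = 2.120%
Pioneer Trust: e^0.023 − 1 = 2.327%
The lowest effective annual rate is Beacon Finance at 2.120%.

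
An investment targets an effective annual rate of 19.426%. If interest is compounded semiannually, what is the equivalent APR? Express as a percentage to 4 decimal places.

18.5644%

(1 + r/2)^2 − 1 = 0.19426, so 1 + r/2 = 1.19426^(1/2).
r/2 = 0.092822, so r = 0.185644 = 18.5644%.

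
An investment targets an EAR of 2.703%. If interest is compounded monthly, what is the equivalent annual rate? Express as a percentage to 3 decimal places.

(1 + r/12)^12 − 1 = 0.02703, so 1 + r/12 = 1.02703^(1/12).
r/12 = 0.002225, so r = 0.026701 = 2.670%.

2.670%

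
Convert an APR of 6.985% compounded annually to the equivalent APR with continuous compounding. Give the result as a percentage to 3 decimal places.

Compounded annually, EAR = nominal = 0.069850.
Equivalent continuous rate: r = ln(1 + 0.069850) = 0.067518 = 6.752%.

6.752%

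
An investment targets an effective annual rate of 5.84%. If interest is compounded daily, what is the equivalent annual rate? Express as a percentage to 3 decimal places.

5.676%

(1 + r/365)^365 − 1 = 0.0584, so 1 + r/365 = 1.0584^(1/365).
r/365 = 0.000156, so r = 0.056763 = 5.676%.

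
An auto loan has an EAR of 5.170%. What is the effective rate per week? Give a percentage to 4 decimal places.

The per-week rate i satisfies (1 + i)^52 = 1 + 0.05170.
i = 1.05170^(1/52) − 1 = 0.0009699 = 0.0970%.

0.0970%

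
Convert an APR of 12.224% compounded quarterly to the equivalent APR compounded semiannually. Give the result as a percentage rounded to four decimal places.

12.4108%

EAR = (1 + 0.12224/4)^4 − 1 = 0.127959.
Solve (1 + r/2)^2 = 1.127959: r/2 = 1.127959^(1/2) − 1 = 0.062054, so r = 0.124108 = 12.4108%.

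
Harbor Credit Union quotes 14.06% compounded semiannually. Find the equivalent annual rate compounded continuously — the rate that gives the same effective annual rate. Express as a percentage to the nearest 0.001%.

13.588%

EAR = (1 + 0.1406/2)^2 − 1 = 0.145542.
Equivalent continuous rate: r = ln(1 + 0.145542) = 0.135878 = 13.588%.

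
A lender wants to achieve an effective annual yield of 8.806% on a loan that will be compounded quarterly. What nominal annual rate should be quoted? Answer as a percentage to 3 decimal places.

(1 + r/4)^4 − 1 = 0.08806, so 1 + r/4 = 1.08806^(1/4).
r/4 = 0.021323, so r = 0.085293 = 8.529%.

8.529%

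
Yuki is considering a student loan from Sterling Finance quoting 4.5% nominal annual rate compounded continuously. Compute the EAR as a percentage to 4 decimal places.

4.6028%

With continuous compounding, EAR = e^0.045 − 1.
e^0.045 = 1.046028, so EAR = 0.046028 = 4.6028%.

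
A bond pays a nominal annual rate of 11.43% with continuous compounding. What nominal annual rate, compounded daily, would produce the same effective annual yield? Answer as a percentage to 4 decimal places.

11.4318%

EAR under continuous compounding: e^0.1143 − 1 = 0.121088.
Solve (1 + r/365)^365 = 1.121088: r/365 = 1.121088^(1/365) − 1 = 0.000313, so r = 0.114318 = 11.4318%.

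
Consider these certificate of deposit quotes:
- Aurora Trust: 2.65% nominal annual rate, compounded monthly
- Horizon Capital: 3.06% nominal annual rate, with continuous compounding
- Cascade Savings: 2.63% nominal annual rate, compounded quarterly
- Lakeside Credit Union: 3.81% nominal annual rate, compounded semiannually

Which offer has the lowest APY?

Aurora Trust: (1 + 0.0265/12)^12 − 1 = 2.682%
Horizon Capital: e^0.0306 − 1 = 3.107%
Cascade Savings: (1 + 0.0263/4)^4 − 1 = 2.656%
Lakeside Credit Union: (1 + 0.0381/2)^2 − 1 = 3.846%
The lowest effective annual rate is Cascade Savings at 2.656%.

Cascade Savings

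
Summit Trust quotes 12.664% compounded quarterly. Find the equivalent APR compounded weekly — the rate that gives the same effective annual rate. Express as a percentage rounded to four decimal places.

12.4826%

EAR = (1 + 0.12664/4)^4 − 1 = 0.132782.
Solve (1 + r/52)^52 = 1.132782: r/52 = 1.132782^(1/52) − 1 = 0.002401, so r = 0.124826 = 12.4826%.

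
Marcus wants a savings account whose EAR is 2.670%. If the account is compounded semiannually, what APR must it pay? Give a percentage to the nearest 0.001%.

(1 + r/2)^2 − 1 = 0.02670, so 1 + r/2 = 1.02670^(1/2).
r/2 = 0.013262, so r = 0.026524 = 2.652%.

2.652%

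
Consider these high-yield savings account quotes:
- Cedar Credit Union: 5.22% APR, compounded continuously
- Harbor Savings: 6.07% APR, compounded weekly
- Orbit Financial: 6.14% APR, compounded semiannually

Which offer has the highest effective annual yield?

Cedar Credit Union: e^0.0522 − 1 = 5.359%
Harbor Savings: (1 + 0.0607/52)^52 − 1 = 6.254%
Orbit Financial: (1 + 0.0614/2)^2 − 1 = 6.234%
The highest effective annual rate is Harbor Savings at 6.254%.

Harbor Savings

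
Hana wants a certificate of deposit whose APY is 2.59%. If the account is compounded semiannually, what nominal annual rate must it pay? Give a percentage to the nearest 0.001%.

2.573%

(1 + r/2)^2 − 1 = 0.0259, so 1 + r/2 = 1.0259^(1/2).
r/2 = 0.012867, so r = 0.025734 = 2.573%.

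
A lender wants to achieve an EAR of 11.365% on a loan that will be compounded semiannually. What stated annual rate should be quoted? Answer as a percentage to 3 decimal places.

11.059%

(1 + r/2)^2 − 1 = 0.11365, so 1 + r/2 = 1.11365^(1/2).
r/2 = 0.055296, so r = 0.110592 = 11.059%.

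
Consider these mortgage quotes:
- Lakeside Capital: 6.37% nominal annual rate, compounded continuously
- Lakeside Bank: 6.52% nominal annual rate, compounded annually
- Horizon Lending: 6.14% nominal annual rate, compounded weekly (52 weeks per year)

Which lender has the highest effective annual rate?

Lakeside Capital: e^0.0637 − 1 = 6.577%
Lakeside Bank: compounded annually, EAR = 6.520%
Horizon Lending: (1 + 0.0614/52)^52 − 1 = 6.329%
The highest effective annual rate is Lakeside Capital at 6.577%.

Lakeside Capital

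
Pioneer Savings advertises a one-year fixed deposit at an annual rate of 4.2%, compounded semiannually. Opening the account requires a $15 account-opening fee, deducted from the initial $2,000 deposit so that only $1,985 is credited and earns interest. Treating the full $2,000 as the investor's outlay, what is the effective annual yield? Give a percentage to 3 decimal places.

3.462%

Value after one year: 1,985 × (1 + 0.042/2)^2 = 1,985 × 1.042441 = $2,069.25.
Effective yield on the $2,000 outlay: 2,069.25 / 2,000 − 1 = 0.034623 = 3.462%.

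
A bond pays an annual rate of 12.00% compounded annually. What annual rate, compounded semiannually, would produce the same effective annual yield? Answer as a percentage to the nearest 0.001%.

11.660%

Compounded annually, EAR = nominal = 0.120000.
Solve (1 + r/2)^2 = 1.120000: r/2 = 1.120000^(1/2) − 1 = 0.058301, so r = 0.116601 = 11.660%.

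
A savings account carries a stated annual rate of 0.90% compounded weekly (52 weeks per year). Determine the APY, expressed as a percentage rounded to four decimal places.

EAR = (1 + 0.0090/52)^52 − 1.
= 1.009040 − 1 = 0.9040%.

0.9040%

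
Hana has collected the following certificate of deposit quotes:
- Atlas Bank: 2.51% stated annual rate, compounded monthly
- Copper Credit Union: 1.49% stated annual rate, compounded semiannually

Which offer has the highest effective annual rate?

Atlas Bank

Atlas Bank: (1 + 0.0251/12)^12 − 1 = 2.539%
Copper Credit Union: (1 + 0.0149/2)^2 − 1 = 1.496%
The highest effective annual rate is Atlas Bank at 2.539%.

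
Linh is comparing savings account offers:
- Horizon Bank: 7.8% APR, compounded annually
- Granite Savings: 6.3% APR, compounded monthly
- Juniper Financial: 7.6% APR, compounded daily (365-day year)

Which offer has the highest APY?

Juniper Financial

Horizon Bank: compounded annually, EAR = 7.800%
Granite Savings: (1 + 0.063/12)^12 − 1 = 6.485%
Juniper Financial: (1 + 0.076/365)^365 − 1 = 7.895%
The highest effective annual rate is Juniper Financial at 7.895%.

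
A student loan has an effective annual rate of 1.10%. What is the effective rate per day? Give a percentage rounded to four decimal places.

The per-day rate i satisfies (1 + i)^365 = 1 + 0.0110.
i = 1.0110^(1/365) − 1 = 0.0000300 = 0.0030%.

0.0030%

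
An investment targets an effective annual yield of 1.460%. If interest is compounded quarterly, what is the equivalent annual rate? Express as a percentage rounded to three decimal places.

1.452%

(1 + r/4)^4 − 1 = 0.01460, so 1 + r/4 = 1.01460^(1/4).
r/4 = 0.003630, so r = 0.014521 = 1.452%.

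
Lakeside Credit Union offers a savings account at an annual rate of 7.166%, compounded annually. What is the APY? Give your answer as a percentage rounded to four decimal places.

7.1660%

Annual compounding means the effective rate equals the nominal rate: 7.1660%.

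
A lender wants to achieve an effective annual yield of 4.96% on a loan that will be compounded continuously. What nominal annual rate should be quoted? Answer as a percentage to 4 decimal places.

Continuous: nominal r satisfies e^r − 1 = 0.0496.
r = ln(1 + 0.0496) = ln(1.0496) = 0.048409 = 4.8409%.

4.8409%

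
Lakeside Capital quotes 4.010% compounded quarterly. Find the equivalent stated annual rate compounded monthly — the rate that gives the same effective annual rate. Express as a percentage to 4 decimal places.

EAR = (1 + 0.04010/4)^4 − 1 = 0.040707.
Solve (1 + r/12)^12 = 1.040707: r/12 = 1.040707^(1/12) − 1 = 0.003331, so r = 0.039967 = 3.9967%.

3.9967%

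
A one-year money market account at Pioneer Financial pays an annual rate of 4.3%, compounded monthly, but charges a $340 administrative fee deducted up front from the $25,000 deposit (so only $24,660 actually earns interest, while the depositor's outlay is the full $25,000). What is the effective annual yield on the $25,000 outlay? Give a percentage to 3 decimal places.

2.966%

Value after one year: 24,660 × (1 + 0.043/12)^12 = 24,660 × 1.043858 = $25,741.53.
Effective yield on the $25,000 outlay: 25,741.53 / 25,000 − 1 = 0.029661 = 2.966%.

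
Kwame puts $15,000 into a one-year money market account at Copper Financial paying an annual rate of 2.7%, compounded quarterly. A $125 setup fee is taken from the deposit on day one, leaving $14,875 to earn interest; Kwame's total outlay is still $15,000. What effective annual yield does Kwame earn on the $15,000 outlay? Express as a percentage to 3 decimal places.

1.871%

Value after one year: 14,875 × (1 + 0.027/4)^4 = 14,875 × 1.027275 = $15,280.71.
Effective yield on the $15,000 outlay: 15,280.71 / 15,000 − 1 = 0.018714 = 1.871%.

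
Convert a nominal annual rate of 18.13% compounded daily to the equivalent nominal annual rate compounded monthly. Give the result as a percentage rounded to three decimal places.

18.263%

EAR = (1 + 0.1813/365)^365 − 1 = 0.198721.
Solve (1 + r/12)^12 = 1.198721: r/12 = 1.198721^(1/12) − 1 = 0.015219, so r = 0.182631 = 18.263%.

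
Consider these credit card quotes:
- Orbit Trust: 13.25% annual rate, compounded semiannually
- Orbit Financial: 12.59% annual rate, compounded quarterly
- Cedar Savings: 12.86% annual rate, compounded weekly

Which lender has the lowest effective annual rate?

Orbit Trust: (1 + 0.1325/2)^2 − 1 = 13.689%
Orbit Financial: (1 + 0.1259/4)^4 − 1 = 13.197%
Cedar Savings: (1 + 0.1286/52)^52 − 1 = 13.705%
The lowest effective annual rate is Orbit Financial at 13.197%.

Orbit Financial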